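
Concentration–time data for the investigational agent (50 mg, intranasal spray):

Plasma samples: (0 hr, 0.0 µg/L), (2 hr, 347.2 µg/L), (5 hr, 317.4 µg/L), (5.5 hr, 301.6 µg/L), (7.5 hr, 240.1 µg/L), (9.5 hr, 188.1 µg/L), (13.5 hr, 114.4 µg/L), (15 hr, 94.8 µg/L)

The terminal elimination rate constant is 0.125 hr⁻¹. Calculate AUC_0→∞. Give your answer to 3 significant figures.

Trapezoidal AUC_0→15:
  [0→2]: (0.0+347.2)/2 × 2 = 347.2
  [2→5]: (347.2+317.4)/2 × 3 = 996.9
  [5→5.5]: (317.4+301.6)/2 × 0.5 = 154.75
  [5.5→7.5]: (301.6+240.1)/2 × 2 = 541.7
  [7.5→9.5]: (240.1+188.1)/2 × 2 = 428.2
  [9.5→13.5]: (188.1+114.4)/2 × 4 = 605.0
  [13.5→15]: (114.4+94.8)/2 × 1.5 = 156.9
  Sum = 3230.65 µg/L·hr
Extrapolated tail: C_last / k_e = 94.8 / 0.125 = 758.400
AUC_0→∞ = 3230.65 + 758.400 = 3989.05 µg/L·hr

AUC = 3990 µg/L·hr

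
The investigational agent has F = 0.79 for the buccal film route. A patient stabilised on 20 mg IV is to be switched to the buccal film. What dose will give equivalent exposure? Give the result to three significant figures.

D_buccal = 25.3 mg

For equal systemic exposure: F × D_ev = D_iv
D_ev = D_iv / F = 20 / 0.79 = 25.3165 mg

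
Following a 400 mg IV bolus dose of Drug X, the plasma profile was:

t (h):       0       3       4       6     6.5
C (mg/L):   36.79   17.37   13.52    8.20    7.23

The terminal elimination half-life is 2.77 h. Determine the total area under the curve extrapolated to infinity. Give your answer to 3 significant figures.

AUC = 151 mg/L·h

Trapezoidal AUC_0→6.5:
  [0→3]: (36.79+17.37)/2 × 3 = 81.24
  [3→4]: (17.37+13.52)/2 × 1 = 15.445
  [4→6]: (13.52+8.20)/2 × 2 = 21.72
  [6→6.5]: (8.20+7.23)/2 × 0.5 = 3.8575
  Sum = 122.2625 mg/L·h
k_e = ln2 / t½ = 0.693147 / 2.77 = 0.2502 h^-1
Extrapolated tail: C_last / k_e = 7.23 / 0.2502 = 28.897
AUC_0→∞ = 122.2625 + 28.897 = 151.1595 mg/L·h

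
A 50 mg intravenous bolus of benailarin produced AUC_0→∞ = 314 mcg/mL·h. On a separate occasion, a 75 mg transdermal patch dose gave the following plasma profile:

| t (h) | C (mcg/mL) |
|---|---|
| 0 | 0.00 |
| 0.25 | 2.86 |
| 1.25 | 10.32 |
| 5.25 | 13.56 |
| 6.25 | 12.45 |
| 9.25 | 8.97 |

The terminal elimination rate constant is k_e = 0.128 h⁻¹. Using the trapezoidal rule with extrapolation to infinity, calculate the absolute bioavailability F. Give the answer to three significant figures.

F = 0.361

Trapezoidal AUC_0→9.25 (transdermal patch):
  [0→0.25]: (0.00+2.86)/2 × 0.25 = 0.3575
  [0.25→1.25]: (2.86+10.32)/2 × 1 = 6.59
  [1.25→5.25]: (10.32+13.56)/2 × 4 = 47.76
  [5.25→6.25]: (13.56+12.45)/2 × 1 = 13.005
  [6.25→9.25]: (12.45+8.97)/2 × 3 = 32.13
  Sum = 99.8425 mcg/mL·h
Tail: C_last/k_e = 8.97/0.128 = 70.078
AUC_0→∞ (transdermal patch) = 99.8425 + 70.078 = 169.9205 mcg/mL·h
F = (AUC_ev/D_ev)/(AUC_iv/D_iv) = (169.9205/75)/(314/50) = 2.26561/6.28 = 0.3608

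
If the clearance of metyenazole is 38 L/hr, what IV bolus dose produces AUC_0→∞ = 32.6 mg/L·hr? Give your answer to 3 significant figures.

Dose_iv = CL × AUC_0→∞
     = 38 × 32.6 = 1238.8 mg

Dose = 1240 mg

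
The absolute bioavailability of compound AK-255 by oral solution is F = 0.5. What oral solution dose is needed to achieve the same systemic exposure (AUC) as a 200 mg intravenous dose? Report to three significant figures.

For equal systemic exposure: F × D_ev = D_iv
D_ev = D_iv / F = 200 / 0.5 = 400 mg

D_oral = 400 mg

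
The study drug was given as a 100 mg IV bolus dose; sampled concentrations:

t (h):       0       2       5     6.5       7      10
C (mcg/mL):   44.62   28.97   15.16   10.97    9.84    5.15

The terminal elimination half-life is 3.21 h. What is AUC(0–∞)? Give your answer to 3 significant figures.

Trapezoidal AUC_0→10:
  [0→2]: (44.62+28.97)/2 × 2 = 73.59
  [2→5]: (28.97+15.16)/2 × 3 = 66.195
  [5→6.5]: (15.16+10.97)/2 × 1.5 = 19.5975
  [6.5→7]: (10.97+9.84)/2 × 0.5 = 5.2025
  [7→10]: (9.84+5.15)/2 × 3 = 22.485
  Sum = 187.07 mcg/mL·h
k_e = ln2 / t½ = 0.693147 / 3.21 = 0.2159 h^-1
Extrapolated tail: C_last / k_e = 5.15 / 0.2159 = 23.854
AUC_0→∞ = 187.07 + 23.854 = 210.924 mcg/mL·h

AUC = 211 mcg/mL·h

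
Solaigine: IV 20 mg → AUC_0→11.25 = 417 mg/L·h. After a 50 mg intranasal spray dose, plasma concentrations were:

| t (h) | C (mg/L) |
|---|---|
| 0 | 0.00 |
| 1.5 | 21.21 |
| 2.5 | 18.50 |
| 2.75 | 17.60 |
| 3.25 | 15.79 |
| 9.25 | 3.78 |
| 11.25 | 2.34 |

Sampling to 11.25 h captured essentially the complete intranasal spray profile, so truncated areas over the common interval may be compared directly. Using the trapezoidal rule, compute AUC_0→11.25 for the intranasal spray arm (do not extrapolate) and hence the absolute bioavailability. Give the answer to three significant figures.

F = 0.109

Trapezoidal AUC_0→11.25 (intranasal spray):
  [0→1.5]: (0.00+21.21)/2 × 1.5 = 15.9075
  [1.5→2.5]: (21.21+18.50)/2 × 1 = 19.855
  [2.5→2.75]: (18.50+17.60)/2 × 0.25 = 4.5125
  [2.75→3.25]: (17.60+15.79)/2 × 0.5 = 8.3475
  [3.25→9.25]: (15.79+3.78)/2 × 6 = 58.71
  [9.25→11.25]: (3.78+2.34)/2 × 2 = 6.12
  Sum = 113.4525 mg/L·h
F = (AUC_ev/D_ev)/(AUC_iv/D_iv) = (113.4525/50)/(417/20) = 2.26905/20.85 = 0.1088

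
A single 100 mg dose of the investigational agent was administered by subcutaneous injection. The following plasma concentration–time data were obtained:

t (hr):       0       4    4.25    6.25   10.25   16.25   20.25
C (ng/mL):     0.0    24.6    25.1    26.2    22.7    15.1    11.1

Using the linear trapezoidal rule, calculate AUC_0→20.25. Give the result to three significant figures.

AUC = 370 ng/mL·hr

Trapezoidal AUC_0→20.25:
  [0→4]: (0.0+24.6)/2 × 4 = 49.2
  [4→4.25]: (24.6+25.1)/2 × 0.25 = 6.2125
  [4.25→6.25]: (25.1+26.2)/2 × 2 = 51.3
  [6.25→10.25]: (26.2+22.7)/2 × 4 = 97.8
  [10.25→16.25]: (22.7+15.1)/2 × 6 = 113.4
  [16.25→20.25]: (15.1+11.1)/2 × 4 = 52.4
  Sum = 370.3125 ng/mL·hr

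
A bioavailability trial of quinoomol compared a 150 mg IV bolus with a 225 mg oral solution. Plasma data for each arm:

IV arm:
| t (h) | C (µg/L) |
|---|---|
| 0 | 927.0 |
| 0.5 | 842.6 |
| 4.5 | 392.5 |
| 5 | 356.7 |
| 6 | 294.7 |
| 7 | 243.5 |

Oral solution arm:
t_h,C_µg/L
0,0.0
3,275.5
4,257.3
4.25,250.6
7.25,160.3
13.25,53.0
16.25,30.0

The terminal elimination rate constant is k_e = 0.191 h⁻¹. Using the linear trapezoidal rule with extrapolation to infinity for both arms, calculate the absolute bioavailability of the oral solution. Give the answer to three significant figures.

F = 0.306

Trapezoidal AUC_0→7 (IV):
  [0→0.5]: (927.0+842.6)/2 × 0.5 = 442.4
  [0.5→4.5]: (842.6+392.5)/2 × 4 = 2470.2
  [4.5→5]: (392.5+356.7)/2 × 0.5 = 187.3
  [5→6]: (356.7+294.7)/2 × 1 = 325.7
  [6→7]: (294.7+243.5)/2 × 1 = 269.1
  Sum = 3694.7 µg/L·h
IV tail: 243.5/0.191 = 1274.869; AUC_iv,0→∞ = 3694.7 + 1274.869 = 4969.569 µg/L·h
Trapezoidal AUC_0→16.25 (oral solution):
  [0→3]: (0.0+275.5)/2 × 3 = 413.25
  [3→4]: (275.5+257.3)/2 × 1 = 266.4
  [4→4.25]: (257.3+250.6)/2 × 0.25 = 63.4875
  [4.25→7.25]: (250.6+160.3)/2 × 3 = 616.35
  [7.25→13.25]: (160.3+53.0)/2 × 6 = 639.9
  [13.25→16.25]: (53.0+30.0)/2 × 3 = 124.5
  Sum = 2123.8875 µg/L·h
oral solution tail: 30.0/0.191 = 157.068; AUC_ev,0→∞ = 2123.8875 + 157.068 = 2280.9555 µg/L·h
F = (AUC_ev/D_ev)/(AUC_iv/D_iv) = (2280.9555/225)/(4969.569/150) = 10.13758/33.13046 = 0.3060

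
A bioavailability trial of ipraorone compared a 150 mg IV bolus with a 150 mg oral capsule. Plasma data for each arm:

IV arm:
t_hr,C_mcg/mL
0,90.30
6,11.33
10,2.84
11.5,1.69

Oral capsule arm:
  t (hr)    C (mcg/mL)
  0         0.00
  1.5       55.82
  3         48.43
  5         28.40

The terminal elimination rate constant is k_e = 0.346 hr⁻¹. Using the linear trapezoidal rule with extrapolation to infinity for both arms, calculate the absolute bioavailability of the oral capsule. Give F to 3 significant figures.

Trapezoidal AUC_0→11.5 (IV):
  [0→6]: (90.30+11.33)/2 × 6 = 304.89
  [6→10]: (11.33+2.84)/2 × 4 = 28.34
  [10→11.5]: (2.84+1.69)/2 × 1.5 = 3.3975
  Sum = 336.6275 mcg/mL·hr
IV tail: 1.69/0.346 = 4.884; AUC_iv,0→∞ = 336.6275 + 4.884 = 341.5115 mcg/mL·hr
Trapezoidal AUC_0→5 (oral capsule):
  [0→1.5]: (0.00+55.82)/2 × 1.5 = 41.865
  [1.5→3]: (55.82+48.43)/2 × 1.5 = 78.1875
  [3→5]: (48.43+28.40)/2 × 2 = 76.83
  Sum = 196.8825 mcg/mL·hr
oral capsule tail: 28.40/0.346 = 82.081; AUC_ev,0→∞ = 196.8825 + 82.081 = 278.9635 mcg/mL·hr
F = (AUC_ev/D_ev)/(AUC_iv/D_iv) = (278.9635/150)/(341.5115/150) = 1.85976/2.27674 = 0.8169

F = 0.817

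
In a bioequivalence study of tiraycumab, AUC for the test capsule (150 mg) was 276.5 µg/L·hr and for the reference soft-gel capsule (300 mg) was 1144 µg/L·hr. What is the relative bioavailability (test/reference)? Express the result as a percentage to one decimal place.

F_rel = (AUC_test/D_test) / (AUC_ref/D_ref)
      = (276.5/150) / (1144/300)
      = 1.84333 / 3.81333 = 0.4834 = 48.34%

F_rel = 48.3%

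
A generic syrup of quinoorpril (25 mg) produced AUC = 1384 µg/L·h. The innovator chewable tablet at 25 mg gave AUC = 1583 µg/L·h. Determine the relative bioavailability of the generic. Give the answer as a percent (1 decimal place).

F_rel = 87.4%

F_rel = (AUC_test/D_test) / (AUC_ref/D_ref)
      = (1384/25) / (1583/25)
      = 55.36 / 63.32 = 0.8743 = 87.43%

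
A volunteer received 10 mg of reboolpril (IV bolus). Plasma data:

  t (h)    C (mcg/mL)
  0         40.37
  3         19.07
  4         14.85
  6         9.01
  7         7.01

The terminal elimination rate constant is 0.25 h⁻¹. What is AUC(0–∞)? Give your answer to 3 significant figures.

Trapezoidal AUC_0→7:
  [0→3]: (40.37+19.07)/2 × 3 = 89.16
  [3→4]: (19.07+14.85)/2 × 1 = 16.96
  [4→6]: (14.85+9.01)/2 × 2 = 23.86
  [6→7]: (9.01+7.01)/2 × 1 = 8.01
  Sum = 137.99 mcg/mL·h
Extrapolated tail: C_last / k_e = 7.01 / 0.25 = 28.040
AUC_0→∞ = 137.99 + 28.040 = 166.03 mcg/mL·h

AUC = 166 mcg/mL·h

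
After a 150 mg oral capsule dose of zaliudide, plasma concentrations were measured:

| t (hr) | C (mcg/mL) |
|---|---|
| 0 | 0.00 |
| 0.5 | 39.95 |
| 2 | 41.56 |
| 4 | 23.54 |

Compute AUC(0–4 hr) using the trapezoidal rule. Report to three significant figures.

AUC = 136 mcg/mL·hr

Trapezoidal AUC_0→4:
  [0→0.5]: (0.00+39.95)/2 × 0.5 = 9.9875
  [0.5→2]: (39.95+41.56)/2 × 1.5 = 61.1325
  [2→4]: (41.56+23.54)/2 × 2 = 65.1
  Sum = 136.22 mcg/mL·hr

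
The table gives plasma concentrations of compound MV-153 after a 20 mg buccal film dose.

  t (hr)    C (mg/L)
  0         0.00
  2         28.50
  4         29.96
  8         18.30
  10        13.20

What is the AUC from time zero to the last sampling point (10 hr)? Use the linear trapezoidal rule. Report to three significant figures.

AUC = 215 mg/L·hr

Trapezoidal AUC_0→10:
  [0→2]: (0.00+28.50)/2 × 2 = 28.5
  [2→4]: (28.50+29.96)/2 × 2 = 58.46
  [4→8]: (29.96+18.30)/2 × 4 = 96.52
  [8→10]: (18.30+13.20)/2 × 2 = 31.5
  Sum = 214.98 mg/L·hr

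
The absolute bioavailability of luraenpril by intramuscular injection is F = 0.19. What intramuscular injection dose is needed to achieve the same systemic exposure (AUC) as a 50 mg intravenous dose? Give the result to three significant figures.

D_intramuscular = 263 mg

For equal systemic exposure: F × D_ev = D_iv
D_ev = D_iv / F = 50 / 0.19 = 263.158 mg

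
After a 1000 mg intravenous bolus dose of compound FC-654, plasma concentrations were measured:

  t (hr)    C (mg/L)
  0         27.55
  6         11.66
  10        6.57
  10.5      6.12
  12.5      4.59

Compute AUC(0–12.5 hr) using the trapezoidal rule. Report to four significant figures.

Trapezoidal AUC_0→12.5:
  [0→6]: (27.55+11.66)/2 × 6 = 117.63
  [6→10]: (11.66+6.57)/2 × 4 = 36.46
  [10→10.5]: (6.57+6.12)/2 × 0.5 = 3.1725
  [10.5→12.5]: (6.12+4.59)/2 × 2 = 10.71
  Sum = 167.9725 mg/L·hr

AUC = 168.0 mg/L·hr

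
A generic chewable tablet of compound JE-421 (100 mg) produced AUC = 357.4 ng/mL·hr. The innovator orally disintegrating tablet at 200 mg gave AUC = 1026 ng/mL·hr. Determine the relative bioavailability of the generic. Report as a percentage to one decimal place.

F_rel = (AUC_test/D_test) / (AUC_ref/D_ref)
      = (357.4/100) / (1026/200)
      = 3.574 / 5.13 = 0.6967 = 69.67%

F_rel = 69.7%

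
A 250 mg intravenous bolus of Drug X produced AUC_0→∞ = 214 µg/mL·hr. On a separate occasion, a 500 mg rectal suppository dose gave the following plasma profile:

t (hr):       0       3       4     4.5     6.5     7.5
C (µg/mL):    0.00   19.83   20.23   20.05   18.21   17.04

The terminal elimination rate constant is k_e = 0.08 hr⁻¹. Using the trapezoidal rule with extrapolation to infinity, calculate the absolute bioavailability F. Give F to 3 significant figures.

Trapezoidal AUC_0→7.5 (rectal suppository):
  [0→3]: (0.00+19.83)/2 × 3 = 29.745
  [3→4]: (19.83+20.23)/2 × 1 = 20.03
  [4→4.5]: (20.23+20.05)/2 × 0.5 = 10.07
  [4.5→6.5]: (20.05+18.21)/2 × 2 = 38.26
  [6.5→7.5]: (18.21+17.04)/2 × 1 = 17.625
  Sum = 115.73 µg/mL·hr
Tail: C_last/k_e = 17.04/0.08 = 213.000
AUC_0→∞ (rectal suppository) = 115.73 + 213.000 = 328.73 µg/mL·hr
F = (AUC_ev/D_ev)/(AUC_iv/D_iv) = (328.73/500)/(214/250) = 0.65746/0.856 = 0.7681

F = 0.768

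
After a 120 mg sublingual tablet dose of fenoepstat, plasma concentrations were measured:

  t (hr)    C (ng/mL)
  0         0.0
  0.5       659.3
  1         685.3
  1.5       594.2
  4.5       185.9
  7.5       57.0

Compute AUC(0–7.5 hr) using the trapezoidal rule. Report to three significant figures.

AUC = 2360 ng/mL·hr

Trapezoidal AUC_0→7.5:
  [0→0.5]: (0.0+659.3)/2 × 0.5 = 164.825
  [0.5→1]: (659.3+685.3)/2 × 0.5 = 336.15
  [1→1.5]: (685.3+594.2)/2 × 0.5 = 319.875
  [1.5→4.5]: (594.2+185.9)/2 × 3 = 1170.15
  [4.5→7.5]: (185.9+57.0)/2 × 3 = 364.35
  Sum = 2355.35 ng/mL·hr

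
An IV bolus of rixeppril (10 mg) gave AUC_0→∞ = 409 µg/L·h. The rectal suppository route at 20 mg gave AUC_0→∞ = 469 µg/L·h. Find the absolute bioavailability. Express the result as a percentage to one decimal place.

F = (AUC_ev / D_ev) / (AUC_iv / D_iv)
  = (469/20) / (409/10)
  = 23.45 / 40.9 = 0.5733
  = 57.33%

F = 57.3%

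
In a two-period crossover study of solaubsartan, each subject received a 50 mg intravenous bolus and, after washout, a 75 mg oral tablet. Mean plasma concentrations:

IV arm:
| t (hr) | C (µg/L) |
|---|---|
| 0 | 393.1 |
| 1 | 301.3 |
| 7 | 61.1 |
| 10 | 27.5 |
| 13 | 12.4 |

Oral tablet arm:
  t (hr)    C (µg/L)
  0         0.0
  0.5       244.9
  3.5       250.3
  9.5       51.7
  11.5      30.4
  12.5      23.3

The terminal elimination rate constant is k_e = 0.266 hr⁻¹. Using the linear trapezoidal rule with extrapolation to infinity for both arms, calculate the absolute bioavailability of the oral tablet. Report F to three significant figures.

F = 0.759

Trapezoidal AUC_0→13 (IV):
  [0→1]: (393.1+301.3)/2 × 1 = 347.2
  [1→7]: (301.3+61.1)/2 × 6 = 1087.2
  [7→10]: (61.1+27.5)/2 × 3 = 132.9
  [10→13]: (27.5+12.4)/2 × 3 = 59.85
  Sum = 1627.15 µg/L·hr
IV tail: 12.4/0.266 = 46.617; AUC_iv,0→∞ = 1627.15 + 46.617 = 1673.767 µg/L·hr
Trapezoidal AUC_0→12.5 (oral tablet):
  [0→0.5]: (0.0+244.9)/2 × 0.5 = 61.225
  [0.5→3.5]: (244.9+250.3)/2 × 3 = 742.8
  [3.5→9.5]: (250.3+51.7)/2 × 6 = 906.0
  [9.5→11.5]: (51.7+30.4)/2 × 2 = 82.1
  [11.5→12.5]: (30.4+23.3)/2 × 1 = 26.85
  Sum = 1818.975 µg/L·hr
oral tablet tail: 23.3/0.266 = 87.594; AUC_ev,0→∞ = 1818.975 + 87.594 = 1906.569 µg/L·hr
F = (AUC_ev/D_ev)/(AUC_iv/D_iv) = (1906.569/75)/(1673.767/50) = 25.42092/33.47534 = 0.7594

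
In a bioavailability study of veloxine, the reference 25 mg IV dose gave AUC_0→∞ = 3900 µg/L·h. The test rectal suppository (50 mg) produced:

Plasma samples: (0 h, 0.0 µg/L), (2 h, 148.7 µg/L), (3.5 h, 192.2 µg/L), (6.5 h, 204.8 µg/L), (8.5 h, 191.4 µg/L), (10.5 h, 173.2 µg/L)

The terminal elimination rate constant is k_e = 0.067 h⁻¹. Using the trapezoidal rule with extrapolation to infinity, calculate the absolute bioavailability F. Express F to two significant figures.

F = 0.56

Trapezoidal AUC_0→10.5 (rectal suppository):
  [0→2]: (0.0+148.7)/2 × 2 = 148.7
  [2→3.5]: (148.7+192.2)/2 × 1.5 = 255.675
  [3.5→6.5]: (192.2+204.8)/2 × 3 = 595.5
  [6.5→8.5]: (204.8+191.4)/2 × 2 = 396.2
  [8.5→10.5]: (191.4+173.2)/2 × 2 = 364.6
  Sum = 1760.675 µg/L·h
Tail: C_last/k_e = 173.2/0.067 = 2585.075
AUC_0→∞ (rectal suppository) = 1760.675 + 2585.075 = 4345.75 µg/L·h
F = (AUC_ev/D_ev)/(AUC_iv/D_iv) = (4345.75/50)/(3900/25) = 86.915/156 = 0.5571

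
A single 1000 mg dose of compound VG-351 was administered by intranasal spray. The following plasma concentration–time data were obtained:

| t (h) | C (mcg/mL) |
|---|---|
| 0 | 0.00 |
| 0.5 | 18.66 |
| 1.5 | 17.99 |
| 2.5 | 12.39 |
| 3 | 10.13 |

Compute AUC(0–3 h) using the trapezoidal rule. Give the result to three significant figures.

AUC = 43.8 mcg/mL·h

Trapezoidal AUC_0→3:
  [0→0.5]: (0.00+18.66)/2 × 0.5 = 4.665
  [0.5→1.5]: (18.66+17.99)/2 × 1 = 18.325
  [1.5→2.5]: (17.99+12.39)/2 × 1 = 15.19
  [2.5→3]: (12.39+10.13)/2 × 0.5 = 5.63
  Sum = 43.81 mcg/mL·h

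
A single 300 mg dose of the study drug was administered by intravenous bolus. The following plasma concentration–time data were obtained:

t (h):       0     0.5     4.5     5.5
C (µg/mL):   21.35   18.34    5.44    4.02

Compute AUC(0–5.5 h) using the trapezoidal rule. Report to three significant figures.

AUC = 62.2 µg/mL·h

Trapezoidal AUC_0→5.5:
  [0→0.5]: (21.35+18.34)/2 × 0.5 = 9.9225
  [0.5→4.5]: (18.34+5.44)/2 × 4 = 47.56
  [4.5→5.5]: (5.44+4.02)/2 × 1 = 4.73
  Sum = 62.2125 µg/mL·h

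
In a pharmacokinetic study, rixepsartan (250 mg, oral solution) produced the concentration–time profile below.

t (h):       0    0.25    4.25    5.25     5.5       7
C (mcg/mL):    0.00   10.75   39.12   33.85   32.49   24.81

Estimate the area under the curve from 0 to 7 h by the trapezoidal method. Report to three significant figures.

AUC = 189 mcg/mL·h

Trapezoidal AUC_0→7:
  [0→0.25]: (0.00+10.75)/2 × 0.25 = 1.34375
  [0.25→4.25]: (10.75+39.12)/2 × 4 = 99.74
  [4.25→5.25]: (39.12+33.85)/2 × 1 = 36.485
  [5.25→5.5]: (33.85+32.49)/2 × 0.25 = 8.2925
  [5.5→7]: (32.49+24.81)/2 × 1.5 = 42.975
  Sum = 188.83625 mcg/mL·h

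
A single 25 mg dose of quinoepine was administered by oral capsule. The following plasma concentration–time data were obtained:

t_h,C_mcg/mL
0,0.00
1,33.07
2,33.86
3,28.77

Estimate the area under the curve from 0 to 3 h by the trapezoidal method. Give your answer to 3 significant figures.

Trapezoidal AUC_0→3:
  [0→1]: (0.00+33.07)/2 × 1 = 16.535
  [1→2]: (33.07+33.86)/2 × 1 = 33.465
  [2→3]: (33.86+28.77)/2 × 1 = 31.315
  Sum = 81.315 mcg/mL·h

AUC = 81.3 mcg/mL·h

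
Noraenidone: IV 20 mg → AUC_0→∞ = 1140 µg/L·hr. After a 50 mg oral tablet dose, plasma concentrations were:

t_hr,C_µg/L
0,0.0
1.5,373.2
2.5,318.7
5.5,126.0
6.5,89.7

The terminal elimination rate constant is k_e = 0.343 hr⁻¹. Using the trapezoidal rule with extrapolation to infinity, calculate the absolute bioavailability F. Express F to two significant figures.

Trapezoidal AUC_0→6.5 (oral tablet):
  [0→1.5]: (0.0+373.2)/2 × 1.5 = 279.9
  [1.5→2.5]: (373.2+318.7)/2 × 1 = 345.95
  [2.5→5.5]: (318.7+126.0)/2 × 3 = 667.05
  [5.5→6.5]: (126.0+89.7)/2 × 1 = 107.85
  Sum = 1400.75 µg/L·hr
Tail: C_last/k_e = 89.7/0.343 = 261.516
AUC_0→∞ (oral tablet) = 1400.75 + 261.516 = 1662.266 µg/L·hr
F = (AUC_ev/D_ev)/(AUC_iv/D_iv) = (1662.266/50)/(1140/20) = 33.24532/57 = 0.5833

F = 0.58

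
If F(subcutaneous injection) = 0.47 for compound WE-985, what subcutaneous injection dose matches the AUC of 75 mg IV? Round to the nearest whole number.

For equal systemic exposure: F × D_ev = D_iv
D_ev = D_iv / F = 75 / 0.47 = 159.574 mg

D_subcutaneous = 160 mg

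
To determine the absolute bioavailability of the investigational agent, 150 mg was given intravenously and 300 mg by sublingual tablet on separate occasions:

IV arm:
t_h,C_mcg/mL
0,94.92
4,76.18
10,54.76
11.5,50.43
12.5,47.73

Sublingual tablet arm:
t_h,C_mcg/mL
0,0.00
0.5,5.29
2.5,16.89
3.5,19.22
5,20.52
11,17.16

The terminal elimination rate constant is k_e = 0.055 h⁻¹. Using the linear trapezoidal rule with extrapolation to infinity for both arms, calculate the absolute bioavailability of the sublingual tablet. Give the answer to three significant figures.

Trapezoidal AUC_0→12.5 (IV):
  [0→4]: (94.92+76.18)/2 × 4 = 342.2
  [4→10]: (76.18+54.76)/2 × 6 = 392.82
  [10→11.5]: (54.76+50.43)/2 × 1.5 = 78.8925
  [11.5→12.5]: (50.43+47.73)/2 × 1 = 49.08
  Sum = 862.9925 mcg/mL·h
IV tail: 47.73/0.055 = 867.818; AUC_iv,0→∞ = 862.9925 + 867.818 = 1730.8105 mcg/mL·h
Trapezoidal AUC_0→11 (sublingual tablet):
  [0→0.5]: (0.00+5.29)/2 × 0.5 = 1.3225
  [0.5→2.5]: (5.29+16.89)/2 × 2 = 22.18
  [2.5→3.5]: (16.89+19.22)/2 × 1 = 18.055
  [3.5→5]: (19.22+20.52)/2 × 1.5 = 29.805
  [5→11]: (20.52+17.16)/2 × 6 = 113.04
  Sum = 184.4025 mcg/mL·h
sublingual tablet tail: 17.16/0.055 = 312.000; AUC_ev,0→∞ = 184.4025 + 312.000 = 496.4025 mcg/mL·h
F = (AUC_ev/D_ev)/(AUC_iv/D_iv) = (496.4025/300)/(1730.8105/150) = 1.654675/11.5387 = 0.1434

F = 0.143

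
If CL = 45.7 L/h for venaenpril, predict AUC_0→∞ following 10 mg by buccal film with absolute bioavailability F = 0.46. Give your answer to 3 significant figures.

AUC = 0.101 mg/L·h

AUC_0→∞ = F × Dose / CL
        = 0.46 × 10 / 45.7 = 0.100656 mg/L·h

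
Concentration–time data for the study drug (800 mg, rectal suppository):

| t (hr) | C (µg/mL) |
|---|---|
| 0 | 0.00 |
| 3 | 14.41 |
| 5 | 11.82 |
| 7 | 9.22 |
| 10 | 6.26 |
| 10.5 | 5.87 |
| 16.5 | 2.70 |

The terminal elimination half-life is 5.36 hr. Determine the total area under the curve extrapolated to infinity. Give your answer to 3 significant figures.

AUC = 142 µg/mL·hr

Trapezoidal AUC_0→16.5:
  [0→3]: (0.00+14.41)/2 × 3 = 21.615
  [3→5]: (14.41+11.82)/2 × 2 = 26.23
  [5→7]: (11.82+9.22)/2 × 2 = 21.04
  [7→10]: (9.22+6.26)/2 × 3 = 23.22
  [10→10.5]: (6.26+5.87)/2 × 0.5 = 3.0325
  [10.5→16.5]: (5.87+2.70)/2 × 6 = 25.71
  Sum = 120.8475 µg/mL·hr
k_e = ln2 / t½ = 0.693147 / 5.36 = 0.1293 hr^-1
Extrapolated tail: C_last / k_e = 2.70 / 0.1293 = 20.882
AUC_0→∞ = 120.8475 + 20.882 = 141.7295 µg/mL·hr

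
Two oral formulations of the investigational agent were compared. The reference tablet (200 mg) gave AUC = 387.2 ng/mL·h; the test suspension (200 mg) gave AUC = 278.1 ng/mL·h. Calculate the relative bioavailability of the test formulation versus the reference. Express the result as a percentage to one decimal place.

F_rel = 71.8%

F_rel = (AUC_test/D_test) / (AUC_ref/D_ref)
      = (278.1/200) / (387.2/200)
      = 1.3905 / 1.936 = 0.7182 = 71.82%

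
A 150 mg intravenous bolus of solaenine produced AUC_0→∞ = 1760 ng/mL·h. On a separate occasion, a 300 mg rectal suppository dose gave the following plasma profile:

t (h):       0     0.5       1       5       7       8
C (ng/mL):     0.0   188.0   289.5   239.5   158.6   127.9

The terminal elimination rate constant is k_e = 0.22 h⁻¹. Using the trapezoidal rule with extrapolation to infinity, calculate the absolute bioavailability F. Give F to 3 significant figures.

F = 0.667

Trapezoidal AUC_0→8 (rectal suppository):
  [0→0.5]: (0.0+188.0)/2 × 0.5 = 47.0
  [0.5→1]: (188.0+289.5)/2 × 0.5 = 119.375
  [1→5]: (289.5+239.5)/2 × 4 = 1058.0
  [5→7]: (239.5+158.6)/2 × 2 = 398.1
  [7→8]: (158.6+127.9)/2 × 1 = 143.25
  Sum = 1765.725 ng/mL·h
Tail: C_last/k_e = 127.9/0.22 = 581.364
AUC_0→∞ (rectal suppository) = 1765.725 + 581.364 = 2347.089 ng/mL·h
F = (AUC_ev/D_ev)/(AUC_iv/D_iv) = (2347.089/300)/(1760/150) = 7.82363/11.7333 = 0.6668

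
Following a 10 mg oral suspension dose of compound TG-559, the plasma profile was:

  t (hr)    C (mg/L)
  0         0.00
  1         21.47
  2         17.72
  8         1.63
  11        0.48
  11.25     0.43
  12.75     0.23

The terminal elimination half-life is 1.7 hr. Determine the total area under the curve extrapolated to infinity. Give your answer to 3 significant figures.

AUC = 92.7 mg/L·hr

Trapezoidal AUC_0→12.75:
  [0→1]: (0.00+21.47)/2 × 1 = 10.735
  [1→2]: (21.47+17.72)/2 × 1 = 19.595
  [2→8]: (17.72+1.63)/2 × 6 = 58.05
  [8→11]: (1.63+0.48)/2 × 3 = 3.165
  [11→11.25]: (0.48+0.43)/2 × 0.25 = 0.11375
  [11.25→12.75]: (0.43+0.23)/2 × 1.5 = 0.495
  Sum = 92.15375 mg/L·hr
k_e = ln2 / t½ = 0.693147 / 1.7 = 0.4077 hr^-1
Extrapolated tail: C_last / k_e = 0.23 / 0.4077 = 0.564
AUC_0→∞ = 92.15375 + 0.564 = 92.71775 mg/L·hr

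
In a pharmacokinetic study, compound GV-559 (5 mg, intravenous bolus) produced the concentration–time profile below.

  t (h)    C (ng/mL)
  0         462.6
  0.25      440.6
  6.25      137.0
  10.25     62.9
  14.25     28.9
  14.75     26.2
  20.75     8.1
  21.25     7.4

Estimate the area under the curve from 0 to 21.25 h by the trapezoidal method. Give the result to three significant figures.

AUC = 2550 ng/mL·h

Trapezoidal AUC_0→21.25:
  [0→0.25]: (462.6+440.6)/2 × 0.25 = 112.9
  [0.25→6.25]: (440.6+137.0)/2 × 6 = 1732.8
  [6.25→10.25]: (137.0+62.9)/2 × 4 = 399.8
  [10.25→14.25]: (62.9+28.9)/2 × 4 = 183.6
  [14.25→14.75]: (28.9+26.2)/2 × 0.5 = 13.775
  [14.75→20.75]: (26.2+8.1)/2 × 6 = 102.9
  [20.75→21.25]: (8.1+7.4)/2 × 0.5 = 3.875
  Sum = 2549.65 ng/mL·h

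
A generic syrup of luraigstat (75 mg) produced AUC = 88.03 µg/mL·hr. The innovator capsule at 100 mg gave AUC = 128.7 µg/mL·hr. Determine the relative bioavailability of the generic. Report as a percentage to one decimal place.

F_rel = 91.2%

F_rel = (AUC_test/D_test) / (AUC_ref/D_ref)
      = (88.03/75) / (128.7/100)
      = 1.17373 / 1.287 = 0.9120 = 91.20%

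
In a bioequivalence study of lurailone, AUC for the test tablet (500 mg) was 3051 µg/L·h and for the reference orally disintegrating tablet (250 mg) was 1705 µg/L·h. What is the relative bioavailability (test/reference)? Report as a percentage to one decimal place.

F_rel = (AUC_test/D_test) / (AUC_ref/D_ref)
      = (3051/500) / (1705/250)
      = 6.102 / 6.82 = 0.8947 = 89.47%

F_rel = 89.5%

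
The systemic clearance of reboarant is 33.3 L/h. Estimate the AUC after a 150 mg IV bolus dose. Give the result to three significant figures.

AUC_0→∞ = Dose_iv / CL
        = 150 / 33.3 = 4.5045 mg/L·h

AUC = 4.50 mg/L·h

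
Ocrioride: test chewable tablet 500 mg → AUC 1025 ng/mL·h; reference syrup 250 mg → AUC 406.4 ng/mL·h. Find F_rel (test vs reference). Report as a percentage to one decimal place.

F_rel = (AUC_test/D_test) / (AUC_ref/D_ref)
      = (1025/500) / (406.4/250)
      = 2.05 / 1.6256 = 1.2611 = 126.11%

F_rel = 126.1%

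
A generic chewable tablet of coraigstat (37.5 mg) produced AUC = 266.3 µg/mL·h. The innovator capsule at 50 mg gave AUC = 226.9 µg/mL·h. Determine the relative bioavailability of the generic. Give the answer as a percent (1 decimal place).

F_rel = (AUC_test/D_test) / (AUC_ref/D_ref)
      = (266.3/37.5) / (226.9/50)
      = 7.10133 / 4.538 = 1.5649 = 156.49%

F_rel = 156.5%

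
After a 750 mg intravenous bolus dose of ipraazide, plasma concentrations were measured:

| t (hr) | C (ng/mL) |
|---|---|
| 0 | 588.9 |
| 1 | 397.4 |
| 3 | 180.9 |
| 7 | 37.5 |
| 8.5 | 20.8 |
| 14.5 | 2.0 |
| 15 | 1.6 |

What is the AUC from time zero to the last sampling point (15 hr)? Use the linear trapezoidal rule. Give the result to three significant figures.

AUC = 1620 ng/mL·hr

Trapezoidal AUC_0→15:
  [0→1]: (588.9+397.4)/2 × 1 = 493.15
  [1→3]: (397.4+180.9)/2 × 2 = 578.3
  [3→7]: (180.9+37.5)/2 × 4 = 436.8
  [7→8.5]: (37.5+20.8)/2 × 1.5 = 43.725
  [8.5→14.5]: (20.8+2.0)/2 × 6 = 68.4
  [14.5→15]: (2.0+1.6)/2 × 0.5 = 0.9
  Sum = 1621.275 ng/mL·hr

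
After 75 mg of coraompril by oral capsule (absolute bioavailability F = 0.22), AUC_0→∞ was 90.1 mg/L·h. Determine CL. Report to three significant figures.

CL = F × Dose / AUC_0→∞
   = 0.22 × 75 / 90.1 = 0.18313 L/h

CL = 0.183 L/h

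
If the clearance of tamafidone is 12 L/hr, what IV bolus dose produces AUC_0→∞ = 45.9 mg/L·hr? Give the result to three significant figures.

Dose = 551 mg

Dose_iv = CL × AUC_0→∞
     = 12 × 45.9 = 550.8 mg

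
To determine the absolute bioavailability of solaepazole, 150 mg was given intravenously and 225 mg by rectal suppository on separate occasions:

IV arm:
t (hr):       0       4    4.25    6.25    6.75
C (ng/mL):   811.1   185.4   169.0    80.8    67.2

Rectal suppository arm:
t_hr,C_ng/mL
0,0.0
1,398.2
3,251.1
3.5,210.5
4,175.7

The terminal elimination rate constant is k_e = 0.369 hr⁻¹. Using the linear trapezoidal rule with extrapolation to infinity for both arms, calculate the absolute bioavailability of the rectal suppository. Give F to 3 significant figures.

Trapezoidal AUC_0→6.75 (IV):
  [0→4]: (811.1+185.4)/2 × 4 = 1993.0
  [4→4.25]: (185.4+169.0)/2 × 0.25 = 44.3
  [4.25→6.25]: (169.0+80.8)/2 × 2 = 249.8
  [6.25→6.75]: (80.8+67.2)/2 × 0.5 = 37.0
  Sum = 2324.1 ng/mL·hr
IV tail: 67.2/0.369 = 182.114; AUC_iv,0→∞ = 2324.1 + 182.114 = 2506.214 ng/mL·hr
Trapezoidal AUC_0→4 (rectal suppository):
  [0→1]: (0.0+398.2)/2 × 1 = 199.1
  [1→3]: (398.2+251.1)/2 × 2 = 649.3
  [3→3.5]: (251.1+210.5)/2 × 0.5 = 115.4
  [3.5→4]: (210.5+175.7)/2 × 0.5 = 96.55
  Sum = 1060.35 ng/mL·hr
rectal suppository tail: 175.7/0.369 = 476.152; AUC_ev,0→∞ = 1060.35 + 476.152 = 1536.502 ng/mL·hr
F = (AUC_ev/D_ev)/(AUC_iv/D_iv) = (1536.502/225)/(2506.214/150) = 6.8289/16.7081 = 0.4087

F = 0.409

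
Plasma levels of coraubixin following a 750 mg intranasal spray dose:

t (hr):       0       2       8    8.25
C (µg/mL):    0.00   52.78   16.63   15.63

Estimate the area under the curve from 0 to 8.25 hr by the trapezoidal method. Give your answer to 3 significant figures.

AUC = 265 µg/mL·hr

Trapezoidal AUC_0→8.25:
  [0→2]: (0.00+52.78)/2 × 2 = 52.78
  [2→8]: (52.78+16.63)/2 × 6 = 208.23
  [8→8.25]: (16.63+15.63)/2 × 0.25 = 4.0325
  Sum = 265.0425 µg/mL·hr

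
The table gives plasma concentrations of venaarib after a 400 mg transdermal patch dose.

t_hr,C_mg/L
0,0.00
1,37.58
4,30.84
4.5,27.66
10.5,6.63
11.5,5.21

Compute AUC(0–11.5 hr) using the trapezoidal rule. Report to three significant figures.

AUC = 245 mg/L·hr

Trapezoidal AUC_0→11.5:
  [0→1]: (0.00+37.58)/2 × 1 = 18.79
  [1→4]: (37.58+30.84)/2 × 3 = 102.63
  [4→4.5]: (30.84+27.66)/2 × 0.5 = 14.625
  [4.5→10.5]: (27.66+6.63)/2 × 6 = 102.87
  [10.5→11.5]: (6.63+5.21)/2 × 1 = 5.92
  Sum = 244.835 mg/L·hr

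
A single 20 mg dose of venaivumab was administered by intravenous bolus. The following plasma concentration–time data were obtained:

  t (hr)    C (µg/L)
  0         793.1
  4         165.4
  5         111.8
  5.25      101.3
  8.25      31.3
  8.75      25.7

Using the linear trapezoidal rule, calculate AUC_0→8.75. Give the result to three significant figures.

Trapezoidal AUC_0→8.75:
  [0→4]: (793.1+165.4)/2 × 4 = 1917.0
  [4→5]: (165.4+111.8)/2 × 1 = 138.6
  [5→5.25]: (111.8+101.3)/2 × 0.25 = 26.6375
  [5.25→8.25]: (101.3+31.3)/2 × 3 = 198.9
  [8.25→8.75]: (31.3+25.7)/2 × 0.5 = 14.25
  Sum = 2295.3875 µg/L·hr

AUC = 2300 µg/L·hr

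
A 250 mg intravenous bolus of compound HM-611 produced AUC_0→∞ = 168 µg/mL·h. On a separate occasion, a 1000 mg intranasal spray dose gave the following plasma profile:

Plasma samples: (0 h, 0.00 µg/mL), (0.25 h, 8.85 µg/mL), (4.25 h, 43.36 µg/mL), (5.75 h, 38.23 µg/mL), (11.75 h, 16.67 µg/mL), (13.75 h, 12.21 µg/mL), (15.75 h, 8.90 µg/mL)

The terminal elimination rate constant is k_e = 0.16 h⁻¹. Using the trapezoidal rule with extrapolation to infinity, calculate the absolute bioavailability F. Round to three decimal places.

F = 0.650

Trapezoidal AUC_0→15.75 (intranasal spray):
  [0→0.25]: (0.00+8.85)/2 × 0.25 = 1.10625
  [0.25→4.25]: (8.85+43.36)/2 × 4 = 104.42
  [4.25→5.75]: (43.36+38.23)/2 × 1.5 = 61.1925
  [5.75→11.75]: (38.23+16.67)/2 × 6 = 164.7
  [11.75→13.75]: (16.67+12.21)/2 × 2 = 28.88
  [13.75→15.75]: (12.21+8.90)/2 × 2 = 21.11
  Sum = 381.40875 µg/mL·h
Tail: C_last/k_e = 8.90/0.16 = 55.625
AUC_0→∞ (intranasal spray) = 381.40875 + 55.625 = 437.03375 µg/mL·h
F = (AUC_ev/D_ev)/(AUC_iv/D_iv) = (437.03375/1000)/(168/250) = 0.43703375/0.672 = 0.6503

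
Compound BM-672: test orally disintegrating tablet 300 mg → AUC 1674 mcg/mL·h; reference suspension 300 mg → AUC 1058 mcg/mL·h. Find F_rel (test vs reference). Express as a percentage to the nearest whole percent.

F_rel = 158%

F_rel = (AUC_test/D_test) / (AUC_ref/D_ref)
      = (1674/300) / (1058/300)
      = 5.58 / 3.52667 = 1.5822 = 158.22%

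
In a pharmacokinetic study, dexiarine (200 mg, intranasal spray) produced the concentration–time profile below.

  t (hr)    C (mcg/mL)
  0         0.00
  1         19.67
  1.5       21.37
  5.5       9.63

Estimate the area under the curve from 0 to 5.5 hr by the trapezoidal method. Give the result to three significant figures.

AUC = 82.1 mcg/mL·hr

Trapezoidal AUC_0→5.5:
  [0→1]: (0.00+19.67)/2 × 1 = 9.835
  [1→1.5]: (19.67+21.37)/2 × 0.5 = 10.26
  [1.5→5.5]: (21.37+9.63)/2 × 4 = 62.0
  Sum = 82.095 mcg/mL·hr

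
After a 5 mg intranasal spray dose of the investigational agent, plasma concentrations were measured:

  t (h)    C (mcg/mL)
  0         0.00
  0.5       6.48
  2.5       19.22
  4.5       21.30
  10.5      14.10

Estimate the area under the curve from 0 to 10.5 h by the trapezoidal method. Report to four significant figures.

AUC = 174.0 mcg/mL·h

Trapezoidal AUC_0→10.5:
  [0→0.5]: (0.00+6.48)/2 × 0.5 = 1.62
  [0.5→2.5]: (6.48+19.22)/2 × 2 = 25.7
  [2.5→4.5]: (19.22+21.30)/2 × 2 = 40.52
  [4.5→10.5]: (21.30+14.10)/2 × 6 = 106.2
  Sum = 174.04 mcg/mL·h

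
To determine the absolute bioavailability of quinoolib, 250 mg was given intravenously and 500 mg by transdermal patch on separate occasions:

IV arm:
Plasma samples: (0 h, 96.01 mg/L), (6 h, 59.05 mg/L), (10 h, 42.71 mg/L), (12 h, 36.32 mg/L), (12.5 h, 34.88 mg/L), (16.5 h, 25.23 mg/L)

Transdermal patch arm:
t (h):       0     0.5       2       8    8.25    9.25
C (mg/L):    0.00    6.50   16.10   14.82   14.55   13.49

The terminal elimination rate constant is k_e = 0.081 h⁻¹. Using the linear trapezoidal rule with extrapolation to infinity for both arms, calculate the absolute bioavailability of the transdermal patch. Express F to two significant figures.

Trapezoidal AUC_0→16.5 (IV):
  [0→6]: (96.01+59.05)/2 × 6 = 465.18
  [6→10]: (59.05+42.71)/2 × 4 = 203.52
  [10→12]: (42.71+36.32)/2 × 2 = 79.03
  [12→12.5]: (36.32+34.88)/2 × 0.5 = 17.8
  [12.5→16.5]: (34.88+25.23)/2 × 4 = 120.22
  Sum = 885.75 mg/L·h
IV tail: 25.23/0.081 = 311.481; AUC_iv,0→∞ = 885.75 + 311.481 = 1197.231 mg/L·h
Trapezoidal AUC_0→9.25 (transdermal patch):
  [0→0.5]: (0.00+6.50)/2 × 0.5 = 1.625
  [0.5→2]: (6.50+16.10)/2 × 1.5 = 16.95
  [2→8]: (16.10+14.82)/2 × 6 = 92.76
  [8→8.25]: (14.82+14.55)/2 × 0.25 = 3.67125
  [8.25→9.25]: (14.55+13.49)/2 × 1 = 14.02
  Sum = 129.02625 mg/L·h
transdermal patch tail: 13.49/0.081 = 166.543; AUC_ev,0→∞ = 129.02625 + 166.543 = 295.56925 mg/L·h
F = (AUC_ev/D_ev)/(AUC_iv/D_iv) = (295.56925/500)/(1197.231/250) = 0.5911385/4.788924 = 0.1234

F = 0.12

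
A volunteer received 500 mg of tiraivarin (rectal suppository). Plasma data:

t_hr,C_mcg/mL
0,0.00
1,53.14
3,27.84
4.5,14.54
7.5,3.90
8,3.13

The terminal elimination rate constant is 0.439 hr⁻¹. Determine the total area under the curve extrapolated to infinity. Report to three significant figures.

AUC = 176 mcg/mL·hr

Trapezoidal AUC_0→8:
  [0→1]: (0.00+53.14)/2 × 1 = 26.57
  [1→3]: (53.14+27.84)/2 × 2 = 80.98
  [3→4.5]: (27.84+14.54)/2 × 1.5 = 31.785
  [4.5→7.5]: (14.54+3.90)/2 × 3 = 27.66
  [7.5→8]: (3.90+3.13)/2 × 0.5 = 1.7575
  Sum = 168.7525 mcg/mL·hr
Extrapolated tail: C_last / k_e = 3.13 / 0.439 = 7.130
AUC_0→∞ = 168.7525 + 7.130 = 175.8825 mcg/mL·hr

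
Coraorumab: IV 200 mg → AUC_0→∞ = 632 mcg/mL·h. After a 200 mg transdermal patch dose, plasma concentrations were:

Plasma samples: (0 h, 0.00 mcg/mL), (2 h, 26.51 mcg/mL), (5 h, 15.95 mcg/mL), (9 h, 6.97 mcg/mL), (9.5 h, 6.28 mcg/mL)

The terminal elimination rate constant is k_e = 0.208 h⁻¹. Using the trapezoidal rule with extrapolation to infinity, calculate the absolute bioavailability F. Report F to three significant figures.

F = 0.268

Trapezoidal AUC_0→9.5 (transdermal patch):
  [0→2]: (0.00+26.51)/2 × 2 = 26.51
  [2→5]: (26.51+15.95)/2 × 3 = 63.69
  [5→9]: (15.95+6.97)/2 × 4 = 45.84
  [9→9.5]: (6.97+6.28)/2 × 0.5 = 3.3125
  Sum = 139.3525 mcg/mL·h
Tail: C_last/k_e = 6.28/0.208 = 30.192
AUC_0→∞ (transdermal patch) = 139.3525 + 30.192 = 169.5445 mcg/mL·h
F = (AUC_ev/D_ev)/(AUC_iv/D_iv) = (169.5445/200)/(632/200) = 0.8477225/3.16 = 0.2683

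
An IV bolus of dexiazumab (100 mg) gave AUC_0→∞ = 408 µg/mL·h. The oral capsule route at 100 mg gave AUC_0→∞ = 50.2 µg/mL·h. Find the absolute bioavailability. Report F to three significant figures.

F = 0.123

F = (AUC_ev / D_ev) / (AUC_iv / D_iv)
  = (50.2/100) / (408/100)
  = 0.502 / 4.08 = 0.1230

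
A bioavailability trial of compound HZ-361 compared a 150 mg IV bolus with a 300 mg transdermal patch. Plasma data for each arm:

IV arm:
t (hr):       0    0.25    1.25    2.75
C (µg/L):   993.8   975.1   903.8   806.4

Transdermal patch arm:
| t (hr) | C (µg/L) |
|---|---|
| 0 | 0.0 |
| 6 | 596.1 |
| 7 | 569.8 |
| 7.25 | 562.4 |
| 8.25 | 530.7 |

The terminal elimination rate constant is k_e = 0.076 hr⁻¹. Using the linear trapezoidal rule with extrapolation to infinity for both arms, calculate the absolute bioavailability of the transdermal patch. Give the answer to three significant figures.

F = 0.384

Trapezoidal AUC_0→2.75 (IV):
  [0→0.25]: (993.8+975.1)/2 × 0.25 = 246.1125
  [0.25→1.25]: (975.1+903.8)/2 × 1 = 939.45
  [1.25→2.75]: (903.8+806.4)/2 × 1.5 = 1282.65
  Sum = 2468.2125 µg/L·hr
IV tail: 806.4/0.076 = 10610.526; AUC_iv,0→∞ = 2468.2125 + 10610.526 = 13078.7385 µg/L·hr
Trapezoidal AUC_0→8.25 (transdermal patch):
  [0→6]: (0.0+596.1)/2 × 6 = 1788.3
  [6→7]: (596.1+569.8)/2 × 1 = 582.95
  [7→7.25]: (569.8+562.4)/2 × 0.25 = 141.525
  [7.25→8.25]: (562.4+530.7)/2 × 1 = 546.55
  Sum = 3059.325 µg/L·hr
transdermal patch tail: 530.7/0.076 = 6982.895; AUC_ev,0→∞ = 3059.325 + 6982.895 = 10042.22 µg/L·hr
F = (AUC_ev/D_ev)/(AUC_iv/D_iv) = (10042.22/300)/(13078.7385/150) = 33.4741/87.19159 = 0.3839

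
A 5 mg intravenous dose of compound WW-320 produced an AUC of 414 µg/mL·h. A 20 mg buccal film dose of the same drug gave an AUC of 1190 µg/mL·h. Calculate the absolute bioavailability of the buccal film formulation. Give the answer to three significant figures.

F = (AUC_ev / D_ev) / (AUC_iv / D_iv)
  = (1190/20) / (414/5)
  = 59.5 / 82.8 = 0.7186

F = 0.719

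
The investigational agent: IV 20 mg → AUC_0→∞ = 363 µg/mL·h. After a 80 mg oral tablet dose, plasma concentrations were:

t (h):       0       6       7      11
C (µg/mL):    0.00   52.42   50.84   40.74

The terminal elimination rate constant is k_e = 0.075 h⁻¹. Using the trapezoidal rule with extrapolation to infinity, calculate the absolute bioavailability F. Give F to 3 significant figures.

Trapezoidal AUC_0→11 (oral tablet):
  [0→6]: (0.00+52.42)/2 × 6 = 157.26
  [6→7]: (52.42+50.84)/2 × 1 = 51.63
  [7→11]: (50.84+40.74)/2 × 4 = 183.16
  Sum = 392.05 µg/mL·h
Tail: C_last/k_e = 40.74/0.075 = 543.200
AUC_0→∞ (oral tablet) = 392.05 + 543.200 = 935.25 µg/mL·h
F = (AUC_ev/D_ev)/(AUC_iv/D_iv) = (935.25/80)/(363/20) = 11.690625/18.15 = 0.6441

F = 0.644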